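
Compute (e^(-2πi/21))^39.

Since ω_21^21 = 1, powers reduce modulo 21.
39 mod 21 = 18
So ω_21^39 = ω_21^18 = e^(-2πi·18/21)

ω_21^39 = ω_21^18 = 0.6235+0.7818i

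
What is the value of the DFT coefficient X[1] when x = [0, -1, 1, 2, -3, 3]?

X[1] = Σ(n=0 to 5) x[n] · ω_6^(1n) where ω_6 = e^(-2πi/6)
= (0)·ω_6^0 + (-1)·ω_6^1 + (1)·ω_6^2 + (2)·ω_6^3 + (-3)·ω_6^4 + (3)·ω_6^5

X[1] = 0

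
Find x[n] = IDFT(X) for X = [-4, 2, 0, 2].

x[n] = (1/4) Σ(k=0 to 3) X[k] · e^(2πikn/4)

Computing each x[n]:
x[0] = 0
x[1] = -1
x[2] = -2
x[3] = -1

x = [0, -1, -2, -1]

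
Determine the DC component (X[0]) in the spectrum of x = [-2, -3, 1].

X[0] = Σ(n=0 to 2) x[n] · ω_3^0 = Σ x[n]
= (-2) + (-3) + (1)

X[0] = -4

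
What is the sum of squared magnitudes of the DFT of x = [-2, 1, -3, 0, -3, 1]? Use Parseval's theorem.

Parseval: Σ|x[n]|² = (1/N)Σ|X[k]|², so Σ|X[k]|² = N·Σ|x[n]|² = 6·24.0000

Σ|X[k]|² = N·Σ|x[n]|² = 6·24.0000 = 144.0000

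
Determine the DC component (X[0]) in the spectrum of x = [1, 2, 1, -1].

X[0] = Σ(n=0 to 3) x[n] · ω_4^0 = Σ x[n]
= (1) + (2) + (1) + (-1)

X[0] = 3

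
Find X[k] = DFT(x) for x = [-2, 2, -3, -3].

X[k] = Σ(n=0 to 3) x[n] · ω_4^(nk)
where ω_4 = e^(-2πi/4)

Computing each X[k]:
X[0] = -6
X[1] = 1-5i
X[2] = -4
X[3] = 1+5i

X = [-6, 1-5i, -4, 1+5i]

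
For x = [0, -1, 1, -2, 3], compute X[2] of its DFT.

X[2] = Σ(n=0 to 4) x[n] · ω_5^(2n) where ω_5 = e^(-2πi/5)
= (0)·ω_5^0 + (-1)·ω_5^2 + (1)·ω_5^4 + (-2)·ω_5^6 + (3)·ω_5^8

X[2] = -1.9271+5.2043i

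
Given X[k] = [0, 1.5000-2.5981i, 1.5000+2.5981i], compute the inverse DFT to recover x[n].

x[n] = (1/3) Σ(k=0 to 2) X[k] · e^(2πikn/3)

Computing each x[n]:
x[0] = 1
x[1] = 1
x[2] = -2

x = [1, 1, -2]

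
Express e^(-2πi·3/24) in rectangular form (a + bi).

ω_24^3 = e^(-2πi·3/24)
= cos(-2π·3/24) + i·sin(-2π·3/24)
= cos(-6π/24) + i·sin(-6π/24)

ω_24^3 = cos(-6π/24) + i·sin(-6π/24) = 0.7071-0.7071i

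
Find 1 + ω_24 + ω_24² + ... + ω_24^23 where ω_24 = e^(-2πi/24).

Sum of all nth roots of unity equals 0 for n > 1 (geometric series with r ≠ 1).

0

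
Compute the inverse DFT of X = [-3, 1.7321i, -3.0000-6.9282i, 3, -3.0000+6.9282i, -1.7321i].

x[n] = (1/6) Σ(k=0 to 5) X[k] · e^(2πikn/6)

Computing each x[n]:
x[0] = -1
x[1] = 1
x[2] = -2
x[3] = -2
x[4] = 3
x[5] = -2

x = [-1, 1, -2, -2, 3, -2]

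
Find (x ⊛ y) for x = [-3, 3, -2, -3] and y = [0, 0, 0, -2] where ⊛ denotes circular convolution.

(x ⊛ y)[n] = Σ(m=0 to 3) x[m] · y[(n-m) mod 4]

Computing each output sample:
(x ⊛ y)[0] = -6
(x ⊛ y)[1] = 4
(x ⊛ y)[2] = 6
(x ⊛ y)[3] = 6

x ⊛ y = [-6, 4, 6, 6]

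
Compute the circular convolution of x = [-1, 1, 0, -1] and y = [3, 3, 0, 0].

(x ⊛ y)[n] = Σ(m=0 to 3) x[m] · y[(n-m) mod 4]

Computing each output sample:
(x ⊛ y)[0] = -6
(x ⊛ y)[1] = 0
(x ⊛ y)[2] = 3
(x ⊛ y)[3] = -3

x ⊛ y = [-6, 0, 3, -3]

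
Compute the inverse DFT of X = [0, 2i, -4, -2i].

x[n] = (1/4) Σ(k=0 to 3) X[k] · e^(2πikn/4)

Computing each x[n]:
x[0] = -1
x[1] = 0
x[2] = -1
x[3] = 2

x = [-1, 0, -1, 2]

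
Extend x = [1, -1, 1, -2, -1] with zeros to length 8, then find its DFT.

Original 5-point DFT: [-2, 1.1910-1.7634i, 2.3090+2.8532i, 2.3090-2.8532i, 1.1910+1.7634i]
Zero-padded 8-point DFT provides frequency interpolation.

DFT_8([x, 0, ...]) = [-2, 2.7071+1.1213i, -1-1i, 1.2929+3.1213i, 4, 1.2929-3.1213i, -1+1i, 2.7071-1.1213i]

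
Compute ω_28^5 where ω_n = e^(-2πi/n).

ω_28^5 = e^(-2πi·5/28)
= cos(-2π·5/28) + i·sin(-2π·5/28)
= cos(-10π/28) + i·sin(-10π/28)

ω_28^5 = cos(-10π/28) + i·sin(-10π/28) = 0.4339-0.9010i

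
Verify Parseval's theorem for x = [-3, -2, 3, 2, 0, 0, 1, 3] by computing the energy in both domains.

Time domain:
Σ|x[n]|² = |-3|² + |-2|² + |3|² + |2|² + |0|² + |0|² + |1|² + |3|² = 36.0000

Frequency domain:
(1/8)Σ|X[k]|² = (1/8)(|4|² + |-3.7071+0.1213i|² + |-7+7i|² + |-2.2929+4.1213i|² + |-2|² + |-2.2929-4.1213i|² + |-7-7i|² + |-3.7071-0.1213i|²) = (1/8)·288.0000 = 36.0000

Both sides agree, confirming Parseval's theorem.

Σ|x[n]|² = (1/N)Σ|X[k]|² = 36.0000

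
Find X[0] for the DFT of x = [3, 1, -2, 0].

X[0] = Σ(n=0 to 3) x[n] · ω_4^0 = Σ x[n]
= (3) + (1) + (-2) + (0)

X[0] = 2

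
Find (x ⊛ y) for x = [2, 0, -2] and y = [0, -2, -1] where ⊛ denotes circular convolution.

(x ⊛ y)[n] = Σ(m=0 to 2) x[m] · y[(n-m) mod 3]

Computing each output sample:
(x ⊛ y)[0] = 4
(x ⊛ y)[1] = -2
(x ⊛ y)[2] = -2

x ⊛ y = [4, -2, -2]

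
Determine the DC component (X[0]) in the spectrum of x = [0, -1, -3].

X[0] = Σ(n=0 to 2) x[n] · ω_3^0 = Σ x[n]
= (0) + (-1) + (-3)

X[0] = -4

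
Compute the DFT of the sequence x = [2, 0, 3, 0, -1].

X[k] = Σ(n=0 to 4) x[n] · ω_5^(nk)
where ω_5 = e^(-2πi/5)

Computing each X[k]:
X[0] = 4
X[1] = -0.7361-2.7144i
X[2] = 3.7361+2.2654i
X[3] = 3.7361-2.2654i
X[4] = -0.7361+2.7144i

X = [4, -0.7361-2.7144i, 3.7361+2.2654i, 3.7361-2.2654i, -0.7361+2.7144i]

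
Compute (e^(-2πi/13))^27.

Since ω_13^13 = 1, powers reduce modulo 13.
27 mod 13 = 1
So ω_13^27 = ω_13^1 = e^(-2πi·1/13)

ω_13^27 = ω_13^1 = 0.8855-0.4647i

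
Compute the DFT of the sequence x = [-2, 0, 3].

X[k] = Σ(n=0 to 2) x[n] · ω_3^(nk)
where ω_3 = e^(-2πi/3)

Computing each X[k]:
X[0] = 1
X[1] = -3.5000+2.5981i
X[2] = -3.5000-2.5981i

X = [1, -3.5000+2.5981i, -3.5000-2.5981i]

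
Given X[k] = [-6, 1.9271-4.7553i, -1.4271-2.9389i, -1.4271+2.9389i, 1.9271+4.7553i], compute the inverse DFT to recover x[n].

x[n] = (1/5) Σ(k=0 to 4) X[k] · e^(2πikn/5)

Computing each x[n]:
x[0] = -1
x[1] = 2
x[2] = -2
x[3] = -2
x[4] = -3

x = [-1, 2, -2, -2, -3]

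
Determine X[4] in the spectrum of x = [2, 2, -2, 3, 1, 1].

X[4] = Σ(n=0 to 5) x[n] · ω_6^(4n) where ω_6 = e^(-2πi/6)
= (2)·ω_6^0 + (2)·ω_6^4 + (-2)·ω_6^8 + (3)·ω_6^12 + (1)·ω_6^16 + (1)·ω_6^20

X[4] = 4.0000+3.4641i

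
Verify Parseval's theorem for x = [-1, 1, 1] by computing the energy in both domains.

Time domain:
Σ|x[n]|² = |-1|² + |1|² + |1|² = 3.0000

Frequency domain:
(1/3)Σ|X[k]|² = (1/3)(|1|² + |-2|² + |-2|²) = (1/3)·9.0000 = 3.0000

Both sides agree, confirming Parseval's theorem.

Σ|x[n]|² = (1/N)Σ|X[k]|² = 3.0000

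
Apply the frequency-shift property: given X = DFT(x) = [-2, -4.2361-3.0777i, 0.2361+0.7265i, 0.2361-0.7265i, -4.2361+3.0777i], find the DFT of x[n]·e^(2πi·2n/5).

Modulation property: DFT(ω_5^(-2n)·x[n]) = X[(k-2) mod 5], so circularly shift X by 2 positions.

X[k-2] = [0.2361-0.7265i, -4.2361+3.0777i, -2, -4.2361-3.0777i, 0.2361+0.7265i]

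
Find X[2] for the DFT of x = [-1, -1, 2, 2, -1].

X[2] = Σ(n=0 to 4) x[n] · ω_5^(2n) where ω_5 = e^(-2πi/5)
= (-1)·ω_5^0 + (-1)·ω_5^2 + (2)·ω_5^4 + (2)·ω_5^6 + (-1)·ω_5^8

X[2] = 1.8541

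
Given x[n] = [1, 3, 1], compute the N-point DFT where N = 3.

X[k] = Σ(n=0 to 2) x[n] · ω_3^(nk)
where ω_3 = e^(-2πi/3)

Computing each X[k]:
X[0] = 5
X[1] = -1.0000-1.7321i
X[2] = -1.0000+1.7321i

X = [5, -1.0000-1.7321i, -1.0000+1.7321i]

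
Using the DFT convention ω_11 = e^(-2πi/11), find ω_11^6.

ω_11^6 = e^(-2πi·6/11)
= cos(-2π·6/11) + i·sin(-2π·6/11)
= cos(-12π/11) + i·sin(-12π/11)

ω_11^6 = cos(-12π/11) + i·sin(-12π/11) = -0.9595+0.2817i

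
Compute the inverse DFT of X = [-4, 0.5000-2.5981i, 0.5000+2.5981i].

x[n] = (1/3) Σ(k=0 to 2) X[k] · e^(2πikn/3)

Computing each x[n]:
x[0] = -1
x[1] = 0
x[2] = -3

x = [-1, 0, -3]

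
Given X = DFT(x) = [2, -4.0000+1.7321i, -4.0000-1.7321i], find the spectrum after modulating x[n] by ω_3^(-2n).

Modulation property: DFT(ω_3^(-2n)·x[n]) = X[(k-2) mod 3], so circularly shift X by 2 positions.

X[k-2] = [-4.0000+1.7321i, -4.0000-1.7321i, 2]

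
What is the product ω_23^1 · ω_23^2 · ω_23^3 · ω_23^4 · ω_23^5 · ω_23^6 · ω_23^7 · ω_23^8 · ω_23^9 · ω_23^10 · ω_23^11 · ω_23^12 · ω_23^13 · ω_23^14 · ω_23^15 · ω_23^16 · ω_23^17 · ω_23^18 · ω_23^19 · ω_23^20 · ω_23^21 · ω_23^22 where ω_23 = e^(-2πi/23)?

The primitive 23rd roots of unity are ω_23^k for k coprime to 23: k ∈ {1, 2, 3, 4, 5, 6, 7, 8, 9, 10, 11, 12, 13, 14, 15, 16, 17, 18, 19, 20, 21, 22}
Their product equals the constant term of the cyclotomic polynomial Φ_23(x) up to sign.
For n ≥ 3, the product of all primitive nth roots of unity is 1. (For n=1 it is 1; for n=2 it is -1.)

1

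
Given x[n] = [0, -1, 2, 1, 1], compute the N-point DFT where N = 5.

X[k] = Σ(n=0 to 4) x[n] · ω_5^(nk)
where ω_5 = e^(-2πi/5)

Computing each X[k]:
X[0] = 3
X[1] = -2.4271+1.3143i
X[2] = 0.9271+2.1266i
X[3] = 0.9271-2.1266i
X[4] = -2.4271-1.3143i

X = [3, -2.4271+1.3143i, 0.9271+2.1266i, 0.9271-2.1266i, -2.4271-1.3143i]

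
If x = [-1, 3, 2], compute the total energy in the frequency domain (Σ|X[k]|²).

Parseval: Σ|x[n]|² = (1/N)Σ|X[k]|², so Σ|X[k]|² = N·Σ|x[n]|² = 3·14.0000

Σ|X[k]|² = N·Σ|x[n]|² = 3·14.0000 = 42.0000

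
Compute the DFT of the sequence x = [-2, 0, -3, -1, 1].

X[k] = Σ(n=0 to 4) x[n] · ω_5^(nk)
where ω_5 = e^(-2πi/5)

Computing each X[k]:
X[0] = -5
X[1] = 1.5451+2.1266i
X[2] = -4.0451-1.3143i
X[3] = -4.0451+1.3143i
X[4] = 1.5451-2.1266i

X = [-5, 1.5451+2.1266i, -4.0451-1.3143i, -4.0451+1.3143i, 1.5451-2.1266i]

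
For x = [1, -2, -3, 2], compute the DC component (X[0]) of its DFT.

X[0] = Σ(n=0 to 3) x[n] · ω_4^0 = Σ x[n]
= (1) + (-2) + (-3) + (2)

X[0] = -2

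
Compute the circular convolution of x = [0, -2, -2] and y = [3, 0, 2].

(x ⊛ y)[n] = Σ(m=0 to 2) x[m] · y[(n-m) mod 3]

Computing each output sample:
(x ⊛ y)[0] = -4
(x ⊛ y)[1] = -10
(x ⊛ y)[2] = -6

x ⊛ y = [-4, -10, -6]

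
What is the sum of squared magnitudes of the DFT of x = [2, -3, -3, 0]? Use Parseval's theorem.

Parseval: Σ|x[n]|² = (1/N)Σ|X[k]|², so Σ|X[k]|² = N·Σ|x[n]|² = 4·22.0000

Σ|X[k]|² = N·Σ|x[n]|² = 4·22.0000 = 88.0000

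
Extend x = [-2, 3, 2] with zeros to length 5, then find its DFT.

Original 3-point DFT: [3, -4.5000-0.8660i, -4.5000+0.8660i]
Zero-padded 5-point DFT provides frequency interpolation.

DFT_5([x, 0, ...]) = [3, -2.6910-4.0287i, -3.8090+0.1388i, -3.8090-0.1388i, -2.6910+4.0287i]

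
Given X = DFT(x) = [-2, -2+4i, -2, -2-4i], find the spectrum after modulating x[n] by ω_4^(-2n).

Modulation property: DFT(ω_4^(-2n)·x[n]) = X[(k-2) mod 4], so circularly shift X by 2 positions.

X[k-2] = [-2, -2-4i, -2, -2+4i]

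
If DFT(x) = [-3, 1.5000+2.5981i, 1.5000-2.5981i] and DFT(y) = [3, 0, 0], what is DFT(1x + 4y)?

By linearity: DFT(1x + 4y) = 1·DFT(x) + 4·DFT(y)
= 1·[-3, 1.5000+2.5981i, 1.5000-2.5981i] + 4·[3, 0, 0]

Computing element-wise:
Z[0] = 1·(-3) + 4·(3) = 9
Z[1] = 1·(1.5000+2.5981i) + 4·(0) = 1.5000+2.5981i
Z[2] = 1·(1.5000-2.5981i) + 4·(0) = 1.5000-2.5981i

DFT(1x + 4y) = 1·X + 4·Y = [9, 1.5000+2.5981i, 1.5000-2.5981i]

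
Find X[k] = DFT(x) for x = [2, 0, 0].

X[k] = Σ(n=0 to 2) x[n] · ω_3^(nk)
where ω_3 = e^(-2πi/3)

Computing each X[k]:
X[0] = 2
X[1] = 2
X[2] = 2

X = [2, 2, 2]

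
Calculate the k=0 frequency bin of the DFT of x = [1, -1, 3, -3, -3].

X[0] = Σ(n=0 to 4) x[n] · ω_5^0 = Σ x[n]
= (1) + (-1) + (3) + (-3) + (-3)

X[0] = -3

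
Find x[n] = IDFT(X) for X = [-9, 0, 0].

x[n] = (1/3) Σ(k=0 to 2) X[k] · e^(2πikn/3)

Computing each x[n]:
x[0] = -3
x[1] = -3
x[2] = -3

x = [-3, -3, -3]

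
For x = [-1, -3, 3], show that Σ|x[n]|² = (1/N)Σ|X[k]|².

Time domain:
Σ|x[n]|² = |-1|² + |-3|² + |3|² = 19.0000

Frequency domain:
(1/3)Σ|X[k]|² = (1/3)(|-1|² + |-1.0000+5.1962i|² + |-1.0000-5.1962i|²) = (1/3)·57.0000 = 19.0000

Both sides agree, confirming Parseval's theorem.

Σ|x[n]|² = (1/N)Σ|X[k]|² = 19.0000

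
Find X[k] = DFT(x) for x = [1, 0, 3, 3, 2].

X[k] = Σ(n=0 to 4) x[n] · ω_5^(nk)
where ω_5 = e^(-2πi/5)

Computing each X[k]:
X[0] = 9
X[1] = -3.2361+1.9021i
X[2] = 1.2361+1.1756i
X[3] = 1.2361-1.1756i
X[4] = -3.2361-1.9021i

X = [9, -3.2361+1.9021i, 1.2361+1.1756i, 1.2361-1.1756i, -3.2361-1.9021i]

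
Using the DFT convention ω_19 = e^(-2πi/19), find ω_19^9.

ω_19^9 = e^(-2πi·9/19)
= cos(-2π·9/19) + i·sin(-2π·9/19)
= cos(-18π/19) + i·sin(-18π/19)

ω_19^9 = cos(-18π/19) + i·sin(-18π/19) = -0.9864-0.1646i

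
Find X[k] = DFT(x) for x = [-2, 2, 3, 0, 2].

X[k] = Σ(n=0 to 4) x[n] · ω_5^(nk)
where ω_5 = e^(-2πi/5)

Computing each X[k]:
X[0] = 5
X[1] = -3.1910-1.7634i
X[2] = -4.3090+2.8532i
X[3] = -4.3090-2.8532i
X[4] = -3.1910+1.7634i

X = [5, -3.1910-1.7634i, -4.3090+2.8532i, -4.3090-2.8532i, -3.1910+1.7634i]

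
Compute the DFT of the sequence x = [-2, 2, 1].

X[k] = Σ(n=0 to 2) x[n] · ω_3^(nk)
where ω_3 = e^(-2πi/3)

Computing each X[k]:
X[0] = 1
X[1] = -3.5000-0.8660i
X[2] = -3.5000+0.8660i

X = [1, -3.5000-0.8660i, -3.5000+0.8660i]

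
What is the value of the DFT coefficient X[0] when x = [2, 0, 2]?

X[0] = Σ(n=0 to 2) x[n] · ω_3^0 = Σ x[n]
= (2) + (0) + (2)

X[0] = 4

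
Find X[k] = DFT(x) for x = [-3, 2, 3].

X[k] = Σ(n=0 to 2) x[n] · ω_3^(nk)
where ω_3 = e^(-2πi/3)

Computing each X[k]:
X[0] = 2
X[1] = -5.5000+0.8660i
X[2] = -5.5000-0.8660i

X = [2, -5.5000+0.8660i, -5.5000-0.8660i]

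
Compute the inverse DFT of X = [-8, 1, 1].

x[n] = (1/3) Σ(k=0 to 2) X[k] · e^(2πikn/3)

Computing each x[n]:
x[0] = -2
x[1] = -3
x[2] = -3

x = [-2, -3, -3]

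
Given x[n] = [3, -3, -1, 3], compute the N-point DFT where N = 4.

X[k] = Σ(n=0 to 3) x[n] · ω_4^(nk)
where ω_4 = e^(-2πi/4)

Computing each X[k]:
X[0] = 2
X[1] = 4+6i
X[2] = 2
X[3] = 4-6i

X = [2, 4+6i, 2, 4-6i]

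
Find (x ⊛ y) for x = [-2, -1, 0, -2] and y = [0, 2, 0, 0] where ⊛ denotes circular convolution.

(x ⊛ y)[n] = Σ(m=0 to 3) x[m] · y[(n-m) mod 4]

Computing each output sample:
(x ⊛ y)[0] = -4
(x ⊛ y)[1] = -4
(x ⊛ y)[2] = -2
(x ⊛ y)[3] = 0

x ⊛ y = [-4, -4, -2, 0]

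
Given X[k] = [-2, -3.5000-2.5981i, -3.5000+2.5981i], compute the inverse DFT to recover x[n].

x[n] = (1/3) Σ(k=0 to 2) X[k] · e^(2πikn/3)

Computing each x[n]:
x[0] = -3
x[1] = 2
x[2] = -1

x = [-3, 2, -1]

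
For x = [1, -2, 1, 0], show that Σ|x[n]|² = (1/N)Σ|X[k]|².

Time domain:
Σ|x[n]|² = |1|² + |-2|² + |1|² + |0|² = 6.0000

Frequency domain:
(1/4)Σ|X[k]|² = (1/4)(|0|² + |2i|² + |4|² + |-2i|²) = (1/4)·24.0000 = 6.0000

Both sides agree, confirming Parseval's theorem.

Σ|x[n]|² = (1/N)Σ|X[k]|² = 6.0000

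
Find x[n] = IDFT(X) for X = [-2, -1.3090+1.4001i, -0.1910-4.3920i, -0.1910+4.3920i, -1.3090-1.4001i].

x[n] = (1/5) Σ(k=0 to 4) X[k] · e^(2πikn/5)

Computing each x[n]:
x[0] = -1
x[1] = 0
x[2] = -2
x[3] = 2
x[4] = -1

x = [-1, 0, -2, 2, -1]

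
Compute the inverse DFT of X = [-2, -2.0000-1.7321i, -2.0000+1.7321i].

x[n] = (1/3) Σ(k=0 to 2) X[k] · e^(2πikn/3)

Computing each x[n]:
x[0] = -2
x[1] = 1
x[2] = -1

x = [-2, 1, -1]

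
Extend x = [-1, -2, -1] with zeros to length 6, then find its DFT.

Original 3-point DFT: [-4, 0.5000+0.8660i, 0.5000-0.8660i]
Zero-padded 6-point DFT provides frequency interpolation.

DFT_6([x, 0, ...]) = [-4, -1.5000+2.5981i, 0.5000+0.8660i, 0, 0.5000-0.8660i, -1.5000-2.5981i]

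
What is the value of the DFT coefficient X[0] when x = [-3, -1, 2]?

X[0] = Σ(n=0 to 2) x[n] · ω_3^0 = Σ x[n]
= (-3) + (-1) + (2)

X[0] = -2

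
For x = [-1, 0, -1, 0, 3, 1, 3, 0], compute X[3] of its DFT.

X[3] = Σ(n=0 to 7) x[n] · ω_8^(3n) where ω_8 = e^(-2πi/8)
= (-1)·ω_8^0 + (0)·ω_8^3 + (-1)·ω_8^6 + (0)·ω_8^9 + (3)·ω_8^12 + (1)·ω_8^15 + (3)·ω_8^18 + (0)·ω_8^21

X[3] = -3.2929-3.2929i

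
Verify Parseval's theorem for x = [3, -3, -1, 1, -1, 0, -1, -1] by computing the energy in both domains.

Time domain:
Σ|x[n]|² = |3|² + |-3|² + |-1|² + |1|² + |-1|² + |0|² + |-1|² + |-1|² = 23.0000

Frequency domain:
(1/8)Σ|X[k]|² = (1/8)(|-3|² + |0.4645+0.7071i|² + |4+3i|² + |7.5355+0.7071i|² + |3|² + |7.5355-0.7071i|² + |4-3i|² + |0.4645-0.7071i|²) = (1/8)·184.0000 = 23.0000

Both sides agree, confirming Parseval's theorem.

Σ|x[n]|² = (1/N)Σ|X[k]|² = 23.0000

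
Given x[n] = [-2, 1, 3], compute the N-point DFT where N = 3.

X[k] = Σ(n=0 to 2) x[n] · ω_3^(nk)
where ω_3 = e^(-2πi/3)

Computing each X[k]:
X[0] = 2
X[1] = -4.0000+1.7321i
X[2] = -4.0000-1.7321i

X = [2, -4.0000+1.7321i, -4.0000-1.7321i]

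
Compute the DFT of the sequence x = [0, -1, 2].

X[k] = Σ(n=0 to 2) x[n] · ω_3^(nk)
where ω_3 = e^(-2πi/3)

Computing each X[k]:
X[0] = 1
X[1] = -0.5000+2.5981i
X[2] = -0.5000-2.5981i

X = [1, -0.5000+2.5981i, -0.5000-2.5981i]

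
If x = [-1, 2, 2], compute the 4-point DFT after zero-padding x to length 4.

Original 3-point DFT: [3, -3, -3]
Zero-padded 4-point DFT provides frequency interpolation.

DFT_4([x, 0, ...]) = [3, -3-2i, -1, -3+2i]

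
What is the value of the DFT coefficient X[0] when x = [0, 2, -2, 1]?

X[0] = Σ(n=0 to 3) x[n] · ω_4^0 = Σ x[n]
= (0) + (2) + (-2) + (1)

X[0] = 1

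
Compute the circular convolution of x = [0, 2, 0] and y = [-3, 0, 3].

(x ⊛ y)[n] = Σ(m=0 to 2) x[m] · y[(n-m) mod 3]

Computing each output sample:
(x ⊛ y)[0] = 6
(x ⊛ y)[1] = -6
(x ⊛ y)[2] = 0

x ⊛ y = [6, -6, 0]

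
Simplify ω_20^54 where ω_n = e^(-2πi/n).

Since ω_20^20 = 1, powers reduce modulo 20.
54 mod 20 = 14
So ω_20^54 = ω_20^14 = e^(-2πi·14/20)

ω_20^54 = ω_20^14 = -0.3090+0.9511i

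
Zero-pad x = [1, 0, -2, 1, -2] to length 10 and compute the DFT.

Original 5-point DFT: [-2, 1.1910-0.1388i, 2.3090-4.0287i, 2.3090+4.0287i, 1.1910+0.1388i]
Zero-padded 10-point DFT provides frequency interpolation.

DFT_10([x, 0, ...]) = [-2, 1.6910+2.1266i, 1.1910-0.1388i, 2.8090+1.3143i, 2.3090-4.0287i, -4, 2.3090+4.0287i, 2.8090-1.3143i, 1.1910+0.1388i, 1.6910-2.1266i]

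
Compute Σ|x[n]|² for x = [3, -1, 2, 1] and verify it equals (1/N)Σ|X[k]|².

Time domain:
Σ|x[n]|² = |3|² + |-1|² + |2|² + |1|² = 15.0000

Frequency domain:
(1/4)Σ|X[k]|² = (1/4)(|5|² + |1+2i|² + |5|² + |1-2i|²) = (1/4)·60.0000 = 15.0000

Both sides agree, confirming Parseval's theorem.

Σ|x[n]|² = (1/N)Σ|X[k]|² = 15.0000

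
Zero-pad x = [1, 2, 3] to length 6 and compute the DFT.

Original 3-point DFT: [6, -1.5000+0.8660i, -1.5000-0.8660i]
Zero-padded 6-point DFT provides frequency interpolation.

DFT_6([x, 0, ...]) = [6, 0.5000-4.3301i, -1.5000+0.8660i, 2, -1.5000-0.8660i, 0.5000+4.3301i]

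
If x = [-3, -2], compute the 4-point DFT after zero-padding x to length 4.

Original 2-point DFT: [-5, -1]
Zero-padded 4-point DFT provides frequency interpolation.

DFT_4([x, 0, ...]) = [-5, -3+2i, -1, -3-2i]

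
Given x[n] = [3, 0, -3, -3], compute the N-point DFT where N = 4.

X[k] = Σ(n=0 to 3) x[n] · ω_4^(nk)
where ω_4 = e^(-2πi/4)

Computing each X[k]:
X[0] = -3
X[1] = 6-3i
X[2] = 3
X[3] = 6+3i

X = [-3, 6-3i, 3, 6+3i]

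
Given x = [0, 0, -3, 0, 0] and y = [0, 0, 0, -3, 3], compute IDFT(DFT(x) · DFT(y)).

(x ⊛ y)[n] = Σ(m=0 to 4) x[m] · y[(n-m) mod 5]

Computing each output sample:
(x ⊛ y)[0] = 9
(x ⊛ y)[1] = -9
(x ⊛ y)[2] = 0
(x ⊛ y)[3] = 0
(x ⊛ y)[4] = 0

x ⊛ y = [9, -9, 0, 0, 0]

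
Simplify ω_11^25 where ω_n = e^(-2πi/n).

Since ω_11^11 = 1, powers reduce modulo 11.
25 mod 11 = 3
So ω_11^25 = ω_11^3 = e^(-2πi·3/11)

ω_11^25 = ω_11^3 = -0.1423-0.9898i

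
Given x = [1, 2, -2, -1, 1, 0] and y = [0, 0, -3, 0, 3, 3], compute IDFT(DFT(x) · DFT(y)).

(x ⊛ y)[n] = Σ(m=0 to 5) x[m] · y[(n-m) mod 6]

Computing each output sample:
(x ⊛ y)[0] = -3
(x ⊛ y)[1] = -9
(x ⊛ y)[2] = -3
(x ⊛ y)[3] = -3
(x ⊛ y)[4] = 9
(x ⊛ y)[5] = 12

x ⊛ y = [-3, -9, -3, -3, 9, 12]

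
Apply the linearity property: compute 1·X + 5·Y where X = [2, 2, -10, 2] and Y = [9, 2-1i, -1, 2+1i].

By linearity: DFT(1x + 5y) = 1·DFT(x) + 5·DFT(y)
= 1·[2, 2, -10, 2] + 5·[9, 2-1i, -1, 2+1i]

Computing element-wise:
Z[0] = 1·(2) + 5·(9) = 47
Z[1] = 1·(2) + 5·(2-1i) = 12-5i
Z[2] = 1·(-10) + 5·(-1) = -15
Z[3] = 1·(2) + 5·(2+1i) = 12+5i

DFT(1x + 5y) = 1·X + 5·Y = [47, 12-5i, -15, 12+5i]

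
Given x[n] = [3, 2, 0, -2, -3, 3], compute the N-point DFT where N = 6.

X[k] = Σ(n=0 to 5) x[n] · ω_6^(nk)
where ω_6 = e^(-2πi/6)

Computing each X[k]:
X[0] = 3
X[1] = 9.0000-1.7321i
X[2] = 3.4641i
X[3] = -3
X[4] = -3.4641i
X[5] = 9.0000+1.7321i

X = [3, 9.0000-1.7321i, 3.4641i, -3, -3.4641i, 9.0000+1.7321i]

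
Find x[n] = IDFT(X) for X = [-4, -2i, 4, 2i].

x[n] = (1/4) Σ(k=0 to 3) X[k] · e^(2πikn/4)

Computing each x[n]:
x[0] = 0
x[1] = -1
x[2] = 0
x[3] = -3

x = [0, -1, 0, -3]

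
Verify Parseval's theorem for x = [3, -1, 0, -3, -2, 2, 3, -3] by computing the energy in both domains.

Time domain:
Σ|x[n]|² = |3|² + |-1|² + |0|² + |-3|² + |-2|² + |2|² + |3|² + |-3|² = 45.0000

Frequency domain:
(1/8)Σ|X[k]|² = (1/8)(|-1|² + |2.8787+5.1213i|² + |-2-7i|² + |7.1213-0.8787i|² + |9|² + |7.1213+0.8787i|² + |-2+7i|² + |2.8787-5.1213i|²) = (1/8)·360.0000 = 45.0000

Both sides agree, confirming Parseval's theorem.

Σ|x[n]|² = (1/N)Σ|X[k]|² = 45.0000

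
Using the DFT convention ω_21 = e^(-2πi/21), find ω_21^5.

ω_21^5 = e^(-2πi·5/21)
= cos(-2π·5/21) + i·sin(-2π·5/21)
= cos(-10π/21) + i·sin(-10π/21)

ω_21^5 = cos(-10π/21) + i·sin(-10π/21) = 0.0747-0.9972i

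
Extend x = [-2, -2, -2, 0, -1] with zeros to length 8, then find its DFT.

Original 5-point DFT: [-7, -1.3090+2.1266i, -0.1910-1.3143i, -0.1910+1.3143i, -1.3090-2.1266i]
Zero-padded 8-point DFT provides frequency interpolation.

DFT_8([x, 0, ...]) = [-7, -2.4142+3.4142i, -1+2i, 0.4142-0.5858i, -3, 0.4142+0.5858i, -1-2i, -2.4142-3.4142i]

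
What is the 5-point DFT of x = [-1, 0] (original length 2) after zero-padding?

Original 2-point DFT: [-1, -1]
Zero-padded 5-point DFT provides frequency interpolation.

DFT_5([x, 0, ...]) = [-1, -1, -1, -1, -1]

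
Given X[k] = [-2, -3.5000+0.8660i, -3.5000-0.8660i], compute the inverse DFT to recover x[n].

x[n] = (1/3) Σ(k=0 to 2) X[k] · e^(2πikn/3)

Computing each x[n]:
x[0] = -3
x[1] = 0
x[2] = 1

x = [-3, 0, 1]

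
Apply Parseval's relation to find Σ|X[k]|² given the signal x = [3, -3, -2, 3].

Parseval: Σ|x[n]|² = (1/N)Σ|X[k]|², so Σ|X[k]|² = N·Σ|x[n]|² = 4·31.0000

Σ|X[k]|² = N·Σ|x[n]|² = 4·31.0000 = 124.0000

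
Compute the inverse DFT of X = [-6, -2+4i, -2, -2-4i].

x[n] = (1/4) Σ(k=0 to 3) X[k] · e^(2πikn/4)

Computing each x[n]:
x[0] = -3
x[1] = -3
x[2] = -1
x[3] = 1

x = [-3, -3, -1, 1]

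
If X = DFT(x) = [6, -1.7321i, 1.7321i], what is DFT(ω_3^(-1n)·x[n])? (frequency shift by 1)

Modulation property: DFT(ω_3^(-1n)·x[n]) = X[(k-1) mod 3], so circularly shift X by 1 positions.

X[k-1] = [1.7321i, 6, -1.7321i]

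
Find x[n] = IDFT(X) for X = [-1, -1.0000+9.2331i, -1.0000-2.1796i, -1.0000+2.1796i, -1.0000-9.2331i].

x[n] = (1/5) Σ(k=0 to 4) X[k] · e^(2πikn/5)

Computing each x[n]:
x[0] = -1
x[1] = -3
x[2] = -3
x[3] = 3
x[4] = 3

x = [-1, -3, -3, 3, 3]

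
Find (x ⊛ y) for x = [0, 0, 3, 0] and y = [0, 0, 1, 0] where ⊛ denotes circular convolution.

(x ⊛ y)[n] = Σ(m=0 to 3) x[m] · y[(n-m) mod 4]

Computing each output sample:
(x ⊛ y)[0] = 3
(x ⊛ y)[1] = 0
(x ⊛ y)[2] = 0
(x ⊛ y)[3] = 0

x ⊛ y = [3, 0, 0, 0]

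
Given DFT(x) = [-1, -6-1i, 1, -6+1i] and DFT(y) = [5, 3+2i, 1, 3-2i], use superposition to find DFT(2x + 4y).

By linearity: DFT(2x + 4y) = 2·DFT(x) + 4·DFT(y)
= 2·[-1, -6-1i, 1, -6+1i] + 4·[5, 3+2i, 1, 3-2i]

Computing element-wise:
Z[0] = 2·(-1) + 4·(5) = 18
Z[1] = 2·(-6-1i) + 4·(3+2i) = 6i
Z[2] = 2·(1) + 4·(1) = 6
Z[3] = 2·(-6+1i) + 4·(3-2i) = -6i

DFT(2x + 4y) = 2·X + 4·Y = [18, 6i, 6, -6i]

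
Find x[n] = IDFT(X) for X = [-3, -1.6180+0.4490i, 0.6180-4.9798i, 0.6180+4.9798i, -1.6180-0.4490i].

x[n] = (1/5) Σ(k=0 to 4) X[k] · e^(2πikn/5)

Computing each x[n]:
x[0] = -1
x[1] = 0
x[2] = -2
x[3] = 2
x[4] = -2

x = [-1, 0, -2, 2, -2]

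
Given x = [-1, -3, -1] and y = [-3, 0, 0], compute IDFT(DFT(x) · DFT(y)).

(x ⊛ y)[n] = Σ(m=0 to 2) x[m] · y[(n-m) mod 3]

Computing each output sample:
(x ⊛ y)[0] = 3
(x ⊛ y)[1] = 9
(x ⊛ y)[2] = 3

x ⊛ y = [3, 9, 3]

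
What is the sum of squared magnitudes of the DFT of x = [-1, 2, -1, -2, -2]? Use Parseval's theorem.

Parseval: Σ|x[n]|² = (1/N)Σ|X[k]|², so Σ|X[k]|² = N·Σ|x[n]|² = 5·14.0000

Σ|X[k]|² = N·Σ|x[n]|² = 5·14.0000 = 70.0000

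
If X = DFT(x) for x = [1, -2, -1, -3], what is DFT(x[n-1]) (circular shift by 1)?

Time shift by 1: X_shifted[k] = ω_4^(1k) · X[k]
Shifted x = [-3, 1, -2, -1]

DFT(x[n-1]) = [-5, -1-2i, -5, -1+2i]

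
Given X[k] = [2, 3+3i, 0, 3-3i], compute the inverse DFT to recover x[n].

x[n] = (1/4) Σ(k=0 to 3) X[k] · e^(2πikn/4)

Computing each x[n]:
x[0] = 2
x[1] = -1
x[2] = -1
x[3] = 2

x = [2, -1, -1, 2]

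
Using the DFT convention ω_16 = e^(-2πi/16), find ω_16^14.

ω_16^14 = e^(-2πi·14/16)
= cos(-2π·14/16) + i·sin(-2π·14/16)
= cos(-28π/16) + i·sin(-28π/16)

ω_16^14 = cos(-28π/16) + i·sin(-28π/16) = 0.7071+0.7071i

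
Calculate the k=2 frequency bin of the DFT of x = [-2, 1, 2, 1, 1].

X[2] = Σ(n=0 to 4) x[n] · ω_5^(2n) where ω_5 = e^(-2πi/5)
= (-2)·ω_5^0 + (1)·ω_5^2 + (2)·ω_5^4 + (1)·ω_5^6 + (1)·ω_5^8

X[2] = -2.6910+0.9511i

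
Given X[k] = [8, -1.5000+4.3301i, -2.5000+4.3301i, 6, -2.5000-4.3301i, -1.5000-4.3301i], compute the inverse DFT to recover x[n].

x[n] = (1/6) Σ(k=0 to 5) X[k] · e^(2πikn/6)

Computing each x[n]:
x[0] = 1
x[1] = -2
x[2] = 3
x[3] = 0
x[4] = 3
x[5] = 3

x = [1, -2, 3, 0, 3, 3]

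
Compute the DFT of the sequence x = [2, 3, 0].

X[k] = Σ(n=0 to 2) x[n] · ω_3^(nk)
where ω_3 = e^(-2πi/3)

Computing each X[k]:
X[0] = 5
X[1] = 0.5000-2.5981i
X[2] = 0.5000+2.5981i

X = [5, 0.5000-2.5981i, 0.5000+2.5981i]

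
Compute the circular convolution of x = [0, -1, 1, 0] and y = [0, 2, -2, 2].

(x ⊛ y)[n] = Σ(m=0 to 3) x[m] · y[(n-m) mod 4]

Computing each output sample:
(x ⊛ y)[0] = -4
(x ⊛ y)[1] = 2
(x ⊛ y)[2] = -2
(x ⊛ y)[3] = 4

x ⊛ y = [-4, 2, -2, 4]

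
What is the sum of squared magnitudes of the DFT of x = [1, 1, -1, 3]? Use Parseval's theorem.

Parseval: Σ|x[n]|² = (1/N)Σ|X[k]|², so Σ|X[k]|² = N·Σ|x[n]|² = 4·12.0000

Σ|X[k]|² = N·Σ|x[n]|² = 4·12.0000 = 48.0000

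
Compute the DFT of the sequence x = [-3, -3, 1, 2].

X[k] = Σ(n=0 to 3) x[n] · ω_4^(nk)
where ω_4 = e^(-2πi/4)

Computing each X[k]:
X[0] = -3
X[1] = -4+5i
X[2] = -1
X[3] = -4-5i

X = [-3, -4+5i, -1, -4-5i]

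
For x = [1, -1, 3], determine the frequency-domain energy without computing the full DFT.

Parseval: Σ|x[n]|² = (1/N)Σ|X[k]|², so Σ|X[k]|² = N·Σ|x[n]|² = 3·11.0000

Σ|X[k]|² = N·Σ|x[n]|² = 3·11.0000 = 33.0000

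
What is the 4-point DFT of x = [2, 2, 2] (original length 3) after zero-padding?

Original 3-point DFT: [6, 0, 0]
Zero-padded 4-point DFT provides frequency interpolation.

DFT_4([x, 0, ...]) = [6, -2i, 2, 2i]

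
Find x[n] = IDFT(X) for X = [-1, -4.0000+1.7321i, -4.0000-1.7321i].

x[n] = (1/3) Σ(k=0 to 2) X[k] · e^(2πikn/3)

Computing each x[n]:
x[0] = -3
x[1] = 0
x[2] = 2

x = [-3, 0, 2]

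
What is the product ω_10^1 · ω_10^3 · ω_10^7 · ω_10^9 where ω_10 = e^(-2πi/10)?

The primitive 10th roots of unity are ω_10^k for k coprime to 10: k ∈ {1, 3, 7, 9}
Their product equals the constant term of the cyclotomic polynomial Φ_10(x) up to sign.
For n ≥ 3, the product of all primitive nth roots of unity is 1. (For n=1 it is 1; for n=2 it is -1.)

1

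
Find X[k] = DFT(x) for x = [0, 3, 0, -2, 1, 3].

X[k] = Σ(n=0 to 5) x[n] · ω_6^(nk)
where ω_6 = e^(-2πi/6)

Computing each X[k]:
X[0] = 5
X[1] = 4.5000+0.8660i
X[2] = -5.5000-0.8660i
X[3] = -3
X[4] = -5.5000+0.8660i
X[5] = 4.5000-0.8660i

X = [5, 4.5000+0.8660i, -5.5000-0.8660i, -3, -5.5000+0.8660i, 4.5000-0.8660i]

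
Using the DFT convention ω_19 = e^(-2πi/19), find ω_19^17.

ω_19^17 = e^(-2πi·17/19)
= cos(-2π·17/19) + i·sin(-2π·17/19)
= cos(-34π/19) + i·sin(-34π/19)

ω_19^17 = cos(-34π/19) + i·sin(-34π/19) = 0.7891+0.6142i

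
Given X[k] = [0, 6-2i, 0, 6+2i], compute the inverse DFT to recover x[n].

x[n] = (1/4) Σ(k=0 to 3) X[k] · e^(2πikn/4)

Computing each x[n]:
x[0] = 3
x[1] = 1
x[2] = -3
x[3] = -1

x = [3, 1, -3, -1]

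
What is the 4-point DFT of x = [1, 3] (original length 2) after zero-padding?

Original 2-point DFT: [4, -2]
Zero-padded 4-point DFT provides frequency interpolation.

DFT_4([x, 0, ...]) = [4, 1-3i, -2, 1+3i]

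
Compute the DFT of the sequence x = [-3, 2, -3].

X[k] = Σ(n=0 to 2) x[n] · ω_3^(nk)
where ω_3 = e^(-2πi/3)

Computing each X[k]:
X[0] = -4
X[1] = -2.5000-4.3301i
X[2] = -2.5000+4.3301i

X = [-4, -2.5000-4.3301i, -2.5000+4.3301i]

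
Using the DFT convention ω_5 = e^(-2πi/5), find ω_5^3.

ω_5^3 = e^(-2πi·3/5)
= cos(-2π·3/5) + i·sin(-2π·3/5)
= cos(-6π/5) + i·sin(-6π/5)

ω_5^3 = cos(-6π/5) + i·sin(-6π/5) = -0.8090+0.5878i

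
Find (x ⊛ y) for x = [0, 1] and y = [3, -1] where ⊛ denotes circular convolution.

(x ⊛ y)[n] = Σ(m=0 to 1) x[m] · y[(n-m) mod 2]

Computing each output sample:
(x ⊛ y)[0] = -1
(x ⊛ y)[1] = 3

x ⊛ y = [-1, 3]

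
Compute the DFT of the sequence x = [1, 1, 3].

X[k] = Σ(n=0 to 2) x[n] · ω_3^(nk)
where ω_3 = e^(-2πi/3)

Computing each X[k]:
X[0] = 5
X[1] = -1.0000+1.7321i
X[2] = -1.0000-1.7321i

X = [5, -1.0000+1.7321i, -1.0000-1.7321i]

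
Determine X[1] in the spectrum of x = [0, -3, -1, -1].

X[1] = Σ(n=0 to 3) x[n] · ω_4^(1n) where ω_4 = e^(-2πi/4)
= (0)·ω_4^0 + (-3)·ω_4^1 + (-1)·ω_4^2 + (-1)·ω_4^3

X[1] = 1+2i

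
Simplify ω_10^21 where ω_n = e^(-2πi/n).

Since ω_10^10 = 1, powers reduce modulo 10.
21 mod 10 = 1
So ω_10^21 = ω_10^1 = e^(-2πi·1/10)

ω_10^21 = ω_10^1 = 0.8090-0.5878i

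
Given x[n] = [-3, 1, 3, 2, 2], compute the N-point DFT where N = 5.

X[k] = Σ(n=0 to 4) x[n] · ω_5^(nk)
where ω_5 = e^(-2πi/5)

Computing each X[k]:
X[0] = 5
X[1] = -6.1180+0.3633i
X[2] = -3.8820+1.5388i
X[3] = -3.8820-1.5388i
X[4] = -6.1180-0.3633i

X = [5, -6.1180+0.3633i, -3.8820+1.5388i, -3.8820-1.5388i, -6.1180-0.3633i]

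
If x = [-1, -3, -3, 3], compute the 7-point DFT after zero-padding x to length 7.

Original 4-point DFT: [-4, 2+6i, -4, 2-6i]
Zero-padded 7-point DFT provides frequency interpolation.

DFT_7([x, 0, ...]) = [-4, -4.9058+3.9686i, 4.2409+3.9686i, -0.8351-3.9686i, -0.8351+3.9686i, 4.2409-3.9686i, -4.9058-3.9686i]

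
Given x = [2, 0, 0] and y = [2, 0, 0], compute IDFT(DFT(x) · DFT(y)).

(x ⊛ y)[n] = Σ(m=0 to 2) x[m] · y[(n-m) mod 3]

Computing each output sample:
(x ⊛ y)[0] = 4
(x ⊛ y)[1] = 0
(x ⊛ y)[2] = 0

x ⊛ y = [4, 0, 0]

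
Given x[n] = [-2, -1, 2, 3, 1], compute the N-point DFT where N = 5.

X[k] = Σ(n=0 to 4) x[n] · ω_5^(nk)
where ω_5 = e^(-2πi/5)

Computing each X[k]:
X[0] = 3
X[1] = -6.0451+2.4899i
X[2] = -0.4549+0.2245i
X[3] = -0.4549-0.2245i
X[4] = -6.0451-2.4899i

X = [3, -6.0451+2.4899i, -0.4549+0.2245i, -0.4549-0.2245i, -6.0451-2.4899i]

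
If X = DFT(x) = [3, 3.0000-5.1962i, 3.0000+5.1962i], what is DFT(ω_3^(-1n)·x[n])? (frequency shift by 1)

Modulation property: DFT(ω_3^(-1n)·x[n]) = X[(k-1) mod 3], so circularly shift X by 1 positions.

X[k-1] = [3.0000+5.1962i, 3, 3.0000-5.1962i]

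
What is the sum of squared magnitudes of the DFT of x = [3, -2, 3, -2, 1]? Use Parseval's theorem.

Parseval: Σ|x[n]|² = (1/N)Σ|X[k]|², so Σ|X[k]|² = N·Σ|x[n]|² = 5·27.0000

Σ|X[k]|² = N·Σ|x[n]|² = 5·27.0000 = 135.0000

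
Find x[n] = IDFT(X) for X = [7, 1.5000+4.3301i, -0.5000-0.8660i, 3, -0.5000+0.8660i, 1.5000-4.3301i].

x[n] = (1/6) Σ(k=0 to 5) X[k] · e^(2πikn/6)

Computing each x[n]:
x[0] = 2
x[1] = 0
x[2] = 0
x[3] = 0
x[4] = 3
x[5] = 2

x = [2, 0, 0, 0, 3, 2]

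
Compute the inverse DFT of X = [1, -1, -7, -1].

x[n] = (1/4) Σ(k=0 to 3) X[k] · e^(2πikn/4)

Computing each x[n]:
x[0] = -2
x[1] = 2
x[2] = -1
x[3] = 2

x = [-2, 2, -1, 2]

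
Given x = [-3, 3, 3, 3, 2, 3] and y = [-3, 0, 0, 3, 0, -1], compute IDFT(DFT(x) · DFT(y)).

(x ⊛ y)[n] = Σ(m=0 to 5) x[m] · y[(n-m) mod 6]

Computing each output sample:
(x ⊛ y)[0] = 15
(x ⊛ y)[1] = -6
(x ⊛ y)[2] = -3
(x ⊛ y)[3] = -20
(x ⊛ y)[4] = 0
(x ⊛ y)[5] = 3

x ⊛ y = [15, -6, -3, -20, 0, 3]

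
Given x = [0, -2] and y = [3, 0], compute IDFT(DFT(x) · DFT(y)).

(x ⊛ y)[n] = Σ(m=0 to 1) x[m] · y[(n-m) mod 2]

Computing each output sample:
(x ⊛ y)[0] = 0
(x ⊛ y)[1] = -6

x ⊛ y = [0, -6]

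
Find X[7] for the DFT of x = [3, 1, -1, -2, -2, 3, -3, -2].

X[7] = Σ(n=0 to 7) x[n] · ω_8^(7n) where ω_8 = e^(-2πi/8)
= (3)·ω_8^0 + (1)·ω_8^7 + (-1)·ω_8^14 + (-2)·ω_8^21 + (-2)·ω_8^28 + (3)·ω_8^35 + (-3)·ω_8^42 + (-2)·ω_8^49

X[7] = 3.5858+0.5858i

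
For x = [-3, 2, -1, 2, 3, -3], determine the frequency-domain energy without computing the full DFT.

Parseval: Σ|x[n]|² = (1/N)Σ|X[k]|², so Σ|X[k]|² = N·Σ|x[n]|² = 6·36.0000

Σ|X[k]|² = N·Σ|x[n]|² = 6·36.0000 = 216.0000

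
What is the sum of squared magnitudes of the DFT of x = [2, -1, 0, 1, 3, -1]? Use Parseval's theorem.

Parseval: Σ|x[n]|² = (1/N)Σ|X[k]|², so Σ|X[k]|² = N·Σ|x[n]|² = 6·16.0000

Σ|X[k]|² = N·Σ|x[n]|² = 6·16.0000 = 96.0000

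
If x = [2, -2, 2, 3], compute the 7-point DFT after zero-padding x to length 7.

Original 4-point DFT: [5, 5i, 3, -5i]
Zero-padded 7-point DFT provides frequency interpolation.

DFT_7([x, 0, ...]) = [5, -2.3949-1.6878i, 2.5136+5.1631i, 4.3814-0.4934i, 4.3814+0.4934i, 2.5136-5.1631i, -2.3949+1.6878i]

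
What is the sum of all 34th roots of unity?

Sum of all nth roots of unity equals 0 for n > 1 (geometric series with r ≠ 1).

0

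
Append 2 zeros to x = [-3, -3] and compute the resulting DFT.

Original 2-point DFT: [-6, 0]
Zero-padded 4-point DFT provides frequency interpolation.

DFT_4([x, 0, ...]) = [-6, -3+3i, 0, -3-3i]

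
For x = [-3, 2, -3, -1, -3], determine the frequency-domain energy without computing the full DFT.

Parseval: Σ|x[n]|² = (1/N)Σ|X[k]|², so Σ|X[k]|² = N·Σ|x[n]|² = 5·32.0000

Σ|X[k]|² = N·Σ|x[n]|² = 5·32.0000 = 160.0000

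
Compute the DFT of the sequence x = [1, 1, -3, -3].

X[k] = Σ(n=0 to 3) x[n] · ω_4^(nk)
where ω_4 = e^(-2πi/4)

Computing each X[k]:
X[0] = -4
X[1] = 4-4i
X[2] = 0
X[3] = 4+4i

X = [-4, 4-4i, 0, 4+4i]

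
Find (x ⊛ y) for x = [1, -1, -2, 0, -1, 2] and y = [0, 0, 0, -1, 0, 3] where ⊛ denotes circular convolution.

(x ⊛ y)[n] = Σ(m=0 to 5) x[m] · y[(n-m) mod 6]

Computing each output sample:
(x ⊛ y)[0] = -3
(x ⊛ y)[1] = -5
(x ⊛ y)[2] = -2
(x ⊛ y)[3] = -4
(x ⊛ y)[4] = 7
(x ⊛ y)[5] = 5

x ⊛ y = [-3, -5, -2, -4, 7, 5]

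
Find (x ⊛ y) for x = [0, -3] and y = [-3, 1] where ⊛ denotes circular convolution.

(x ⊛ y)[n] = Σ(m=0 to 1) x[m] · y[(n-m) mod 2]

Computing each output sample:
(x ⊛ y)[0] = -3
(x ⊛ y)[1] = 9

x ⊛ y = [-3, 9]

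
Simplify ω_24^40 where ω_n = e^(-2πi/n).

Since ω_24^24 = 1, powers reduce modulo 24.
40 mod 24 = 16
So ω_24^40 = ω_24^16 = e^(-2πi·16/24)

ω_24^40 = ω_24^16 = -0.5000+0.8660i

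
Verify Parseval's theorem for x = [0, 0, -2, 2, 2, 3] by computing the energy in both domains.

Time domain:
Σ|x[n]|² = |0|² + |0|² + |-2|² + |2|² + |2|² + |3|² = 21.0000

Frequency domain:
(1/6)Σ|X[k]|² = (1/6)(|5|² + |-0.5000+6.0622i|² + |0.5000-0.8660i|² + |-5|² + |0.5000+0.8660i|² + |-0.5000-6.0622i|²) = (1/6)·126.0000 = 21.0000

Both sides agree, confirming Parseval's theorem.

Σ|x[n]|² = (1/N)Σ|X[k]|² = 21.0000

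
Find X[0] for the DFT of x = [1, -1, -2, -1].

X[0] = Σ(n=0 to 3) x[n] · ω_4^0 = Σ x[n]
= (1) + (-1) + (-2) + (-1)

X[0] = -3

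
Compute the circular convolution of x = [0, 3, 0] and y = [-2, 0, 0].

(x ⊛ y)[n] = Σ(m=0 to 2) x[m] · y[(n-m) mod 3]

Computing each output sample:
(x ⊛ y)[0] = 0
(x ⊛ y)[1] = -6
(x ⊛ y)[2] = 0

x ⊛ y = [0, -6, 0]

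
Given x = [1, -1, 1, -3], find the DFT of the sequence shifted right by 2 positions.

Time shift by 2: X_shifted[k] = ω_4^(2k) · X[k]
Shifted x = [1, -3, 1, -1]

DFT(x[n-2]) = [-2, 2i, 6, -2i]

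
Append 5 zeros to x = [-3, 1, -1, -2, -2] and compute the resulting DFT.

Original 5-point DFT: [-7, -0.8820-3.4410i, -3.1180-0.8123i, -3.1180+0.8123i, -0.8820+3.4410i]
Zero-padded 10-point DFT provides frequency interpolation.

DFT_10([x, 0, ...]) = [-7, -0.2639+3.4410i, -0.8820-3.4410i, -4.7361-0.8123i, -3.1180-0.8123i, -5, -3.1180+0.8123i, -4.7361+0.8123i, -0.8820+3.4410i, -0.2639-3.4410i]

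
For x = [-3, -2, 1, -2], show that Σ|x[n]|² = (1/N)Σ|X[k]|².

Time domain:
Σ|x[n]|² = |-3|² + |-2|² + |1|² + |-2|² = 18.0000

Frequency domain:
(1/4)Σ|X[k]|² = (1/4)(|-6|² + |-4|² + |2|² + |-4|²) = (1/4)·72.0000 = 18.0000

Both sides agree, confirming Parseval's theorem.

Σ|x[n]|² = (1/N)Σ|X[k]|² = 18.0000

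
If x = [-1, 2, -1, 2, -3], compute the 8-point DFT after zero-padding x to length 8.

Original 5-point DFT: [-1, -2.1180-2.9919i, 0.1180-5.7921i, 0.1180+5.7921i, -2.1180+2.9919i]
Zero-padded 8-point DFT provides frequency interpolation.

DFT_8([x, 0, ...]) = [-1, 2.0000-1.8284i, -3, 2.0000-3.8284i, -9, 2.0000+3.8284i, -3, 2.0000+1.8284i]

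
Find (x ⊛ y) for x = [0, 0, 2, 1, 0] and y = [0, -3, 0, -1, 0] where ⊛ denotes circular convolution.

(x ⊛ y)[n] = Σ(m=0 to 4) x[m] · y[(n-m) mod 5]

Computing each output sample:
(x ⊛ y)[0] = -2
(x ⊛ y)[1] = -1
(x ⊛ y)[2] = 0
(x ⊛ y)[3] = -6
(x ⊛ y)[4] = -3

x ⊛ y = [-2, -1, 0, -6, -3]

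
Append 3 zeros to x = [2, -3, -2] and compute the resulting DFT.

Original 3-point DFT: [-3, 4.5000+0.8660i, 4.5000-0.8660i]
Zero-padded 6-point DFT provides frequency interpolation.

DFT_6([x, 0, ...]) = [-3, 1.5000+4.3301i, 4.5000+0.8660i, 3, 4.5000-0.8660i, 1.5000-4.3301i]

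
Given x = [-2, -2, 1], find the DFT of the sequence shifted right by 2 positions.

Time shift by 2: X_shifted[k] = ω_3^(2k) · X[k]
Shifted x = [-2, 1, -2]

DFT(x[n-2]) = [-3, -1.5000-2.5981i, -1.5000+2.5981i]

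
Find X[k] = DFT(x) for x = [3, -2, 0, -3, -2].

X[k] = Σ(n=0 to 4) x[n] · ω_5^(nk)
where ω_5 = e^(-2πi/5)

Computing each X[k]:
X[0] = -4
X[1] = 4.1910-1.7634i
X[2] = 5.3090+2.8532i
X[3] = 5.3090-2.8532i
X[4] = 4.1910+1.7634i

X = [-4, 4.1910-1.7634i, 5.3090+2.8532i, 5.3090-2.8532i, 4.1910+1.7634i]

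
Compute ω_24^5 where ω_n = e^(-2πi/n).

ω_24^5 = e^(-2πi·5/24)
= cos(-2π·5/24) + i·sin(-2π·5/24)
= cos(-10π/24) + i·sin(-10π/24)

ω_24^5 = cos(-10π/24) + i·sin(-10π/24) = 0.2588-0.9659i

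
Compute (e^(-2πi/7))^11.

Since ω_7^7 = 1, powers reduce modulo 7.
11 mod 7 = 4
So ω_7^11 = ω_7^4 = e^(-2πi·4/7)

ω_7^11 = ω_7^4 = -0.9010+0.4339i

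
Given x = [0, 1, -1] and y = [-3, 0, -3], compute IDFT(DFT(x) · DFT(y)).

(x ⊛ y)[n] = Σ(m=0 to 2) x[m] · y[(n-m) mod 3]

Computing each output sample:
(x ⊛ y)[0] = -3
(x ⊛ y)[1] = 0
(x ⊛ y)[2] = 3

x ⊛ y = [-3, 0, 3]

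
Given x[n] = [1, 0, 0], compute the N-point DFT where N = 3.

X[k] = Σ(n=0 to 2) x[n] · ω_3^(nk)
where ω_3 = e^(-2πi/3)

Computing each X[k]:
X[0] = 1
X[1] = 1
X[2] = 1

X = [1, 1, 1]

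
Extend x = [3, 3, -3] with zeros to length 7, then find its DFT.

Original 3-point DFT: [3, 3.0000-5.1962i, 3.0000+5.1962i]
Zero-padded 7-point DFT provides frequency interpolation.

DFT_7([x, 0, ...]) = [3, 5.5380+0.5793i, 5.0353-4.2264i, -1.5734-3.6471i, -1.5734+3.6471i, 5.0353+4.2264i, 5.5380-0.5793i]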